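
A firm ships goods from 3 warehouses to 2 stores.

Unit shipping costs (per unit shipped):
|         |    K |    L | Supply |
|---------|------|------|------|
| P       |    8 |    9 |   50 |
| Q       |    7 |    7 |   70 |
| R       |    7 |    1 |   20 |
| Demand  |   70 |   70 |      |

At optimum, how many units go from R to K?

The minimum-cost plan:
  P–K: 50 × 8 = 400
  Q–K: 20 × 7 = 140
  Q–L: 50 × 7 = 350
  R–L: 20 × 1 = 20
Total cost = 910.
The route R→K is not used.

0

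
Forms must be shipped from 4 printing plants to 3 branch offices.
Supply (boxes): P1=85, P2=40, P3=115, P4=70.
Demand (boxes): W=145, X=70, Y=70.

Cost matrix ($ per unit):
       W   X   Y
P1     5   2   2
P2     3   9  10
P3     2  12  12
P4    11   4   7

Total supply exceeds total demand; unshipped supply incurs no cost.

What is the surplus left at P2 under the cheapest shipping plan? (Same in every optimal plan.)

Minimum-cost shipments:
  P1–X: 15 × $2 = $30
  P1–Y: 70 × $2 = $140
  P2–W: 30 × $3 = $90
  P3–W: 115 × $2 = $230
  P4–X: 55 × $4 = $220
Total cost = $710.
P2 ships 30 of its 40, leaving 10.

10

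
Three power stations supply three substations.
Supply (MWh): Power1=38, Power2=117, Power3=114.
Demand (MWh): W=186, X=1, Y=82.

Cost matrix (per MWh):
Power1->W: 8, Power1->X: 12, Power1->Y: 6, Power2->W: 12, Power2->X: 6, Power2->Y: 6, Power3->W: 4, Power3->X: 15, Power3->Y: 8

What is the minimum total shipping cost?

One minimum-cost allocation:
  Power1 to W: 38 MWh
  Power2 to W: 34 MWh
  Power2 to X: 1 MWh
  Power2 to Y: 82 MWh
  Power3 to W: 114 MWh
Total cost = 1666.

1666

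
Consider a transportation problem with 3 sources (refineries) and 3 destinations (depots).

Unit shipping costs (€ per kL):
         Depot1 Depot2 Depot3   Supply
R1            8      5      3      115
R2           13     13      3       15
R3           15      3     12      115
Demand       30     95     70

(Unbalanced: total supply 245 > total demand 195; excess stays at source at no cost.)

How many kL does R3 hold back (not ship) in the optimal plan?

An optimal plan:
  R1→Depot1: 30 × €8 = €240
  R1→Depot3: 55 × €3 = €165
  R2→Depot3: 15 × €3 = €45
  R3→Depot2: 95 × €3 = €285
Total cost = €735.
R3 ships 95 of its 115, leaving 20.

20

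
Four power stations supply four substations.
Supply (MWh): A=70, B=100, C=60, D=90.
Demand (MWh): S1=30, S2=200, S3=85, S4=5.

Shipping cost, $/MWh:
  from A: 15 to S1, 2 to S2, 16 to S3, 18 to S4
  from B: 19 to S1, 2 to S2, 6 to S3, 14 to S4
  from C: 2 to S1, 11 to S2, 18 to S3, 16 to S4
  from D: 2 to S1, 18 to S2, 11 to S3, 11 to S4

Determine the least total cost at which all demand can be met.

A cheapest plan:
  A→S2: 70 × $2 = $140
  B→S2: 100 × $2 = $200
  C→S1: 30 × $2 = $60
  C→S2: 30 × $11 = $330
  D→S3: 85 × $11 = $935
  D→S4: 5 × $11 = $55
Total = 140 + 200 + 60 + 330 + 935 + 55 = $1720.

1720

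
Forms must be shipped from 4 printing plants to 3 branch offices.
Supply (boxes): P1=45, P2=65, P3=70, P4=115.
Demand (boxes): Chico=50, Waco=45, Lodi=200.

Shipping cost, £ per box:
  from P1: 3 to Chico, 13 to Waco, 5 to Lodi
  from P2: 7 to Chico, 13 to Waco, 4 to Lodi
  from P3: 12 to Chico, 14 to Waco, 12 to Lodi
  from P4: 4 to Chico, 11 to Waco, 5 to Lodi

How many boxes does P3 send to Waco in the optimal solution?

45

Optimal shipments:
  P1 to Chico: 45 × £3 = £135
  P2 to Lodi: 65 × £4 = £260
  P3 to Waco: 45 × £14 = £630
  P3 to Lodi: 25 × £12 = £300
  P4 to Chico: 5 × £4 = £20
  P4 to Lodi: 110 × £5 = £550
Total cost = £1895.
So P3→Waco carries 45 boxes.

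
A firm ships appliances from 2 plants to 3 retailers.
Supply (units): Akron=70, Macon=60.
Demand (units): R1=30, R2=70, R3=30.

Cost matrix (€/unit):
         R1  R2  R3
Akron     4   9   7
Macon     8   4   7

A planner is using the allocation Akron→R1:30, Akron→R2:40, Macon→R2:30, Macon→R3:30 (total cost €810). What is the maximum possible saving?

Current plan cost = 30·4 + 40·9 + 30·4 + 30·7 = €810.
Optimal plan:
  Akron to R1: 30 units
  Akron to R2: 10 units
  Akron to R3: 30 units
  Macon to R2: 60 units
Optimal cost = €660.
Saving = 810 − 660 = €150.

150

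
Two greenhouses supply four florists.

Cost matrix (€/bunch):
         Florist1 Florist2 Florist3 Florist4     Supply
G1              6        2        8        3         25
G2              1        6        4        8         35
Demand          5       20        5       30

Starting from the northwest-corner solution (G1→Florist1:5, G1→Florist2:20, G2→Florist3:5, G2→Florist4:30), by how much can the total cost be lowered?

Current plan cost = 5·6 + 20·2 + 5·4 + 30·8 = €330.
Optimal plan:
  G1->Florist4: 25 × €3 = €75
  G2->Florist1: 5 × €1 = €5
  G2->Florist2: 20 × €6 = €120
  G2->Florist3: 5 × €4 = €20
  G2->Florist4: 5 × €8 = €40
Optimal cost = €260.
Saving = 330 − 260 = €70.

70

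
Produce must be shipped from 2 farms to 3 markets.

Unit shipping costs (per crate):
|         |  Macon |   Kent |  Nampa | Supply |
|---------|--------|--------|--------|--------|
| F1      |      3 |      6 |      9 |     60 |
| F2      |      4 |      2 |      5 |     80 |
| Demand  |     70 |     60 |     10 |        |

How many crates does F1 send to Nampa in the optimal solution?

0

Solving gives:
  F1→Macon: 60 crates
  F2→Macon: 10 crates
  F2→Kent: 60 crates
  F2→Nampa: 10 crates
Total cost = 390.
The route F1→Nampa is not used.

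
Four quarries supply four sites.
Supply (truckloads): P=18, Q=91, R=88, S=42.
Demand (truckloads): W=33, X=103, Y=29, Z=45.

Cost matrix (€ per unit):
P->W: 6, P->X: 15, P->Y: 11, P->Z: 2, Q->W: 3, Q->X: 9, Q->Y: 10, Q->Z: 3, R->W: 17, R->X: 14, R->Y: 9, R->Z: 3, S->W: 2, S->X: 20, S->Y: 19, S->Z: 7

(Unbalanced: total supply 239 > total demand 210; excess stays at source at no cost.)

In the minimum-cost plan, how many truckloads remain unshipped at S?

9

Minimum-cost shipments:
  P->Z: 18 truckloads
  Q->X: 91 truckloads
  R->X: 12 truckloads
  R->Y: 29 truckloads
  R->Z: 27 truckloads
  S->W: 33 truckloads
Total cost = €1431.
S ships 33 of its 42, leaving 9.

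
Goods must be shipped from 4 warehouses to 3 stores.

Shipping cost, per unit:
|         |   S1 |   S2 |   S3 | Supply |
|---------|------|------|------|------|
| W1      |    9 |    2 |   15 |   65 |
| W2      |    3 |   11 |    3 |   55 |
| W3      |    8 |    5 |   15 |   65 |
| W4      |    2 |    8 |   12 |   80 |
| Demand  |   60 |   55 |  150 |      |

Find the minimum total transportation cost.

1760

An optimal shipping plan:
  W1->S2: 55 units
  W1->S3: 10 units
  W2->S3: 55 units
  W3->S3: 65 units
  W4->S1: 60 units
  W4->S3: 20 units
Total cost = 1760.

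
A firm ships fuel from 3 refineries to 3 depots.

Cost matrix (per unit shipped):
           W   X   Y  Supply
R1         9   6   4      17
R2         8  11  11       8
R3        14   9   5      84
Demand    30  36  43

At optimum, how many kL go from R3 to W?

5

Optimal shipments:
  R1→W: 17 × 9 = 153
  R2→W: 8 × 8 = 64
  R3→W: 5 × 14 = 70
  R3→X: 36 × 9 = 324
  R3→Y: 43 × 5 = 215
Total cost = 826.
So R3→W carries 5 kL.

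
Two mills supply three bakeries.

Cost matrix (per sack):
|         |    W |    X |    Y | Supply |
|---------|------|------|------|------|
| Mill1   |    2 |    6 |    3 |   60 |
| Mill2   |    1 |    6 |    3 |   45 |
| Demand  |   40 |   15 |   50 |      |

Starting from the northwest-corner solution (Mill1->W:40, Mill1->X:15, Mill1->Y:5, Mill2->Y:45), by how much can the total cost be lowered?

40

Current plan cost = 40·2 + 15·6 + 5·3 + 45·3 = 320.
Optimal plan:
  Mill1 to X: 15 × 6 = 90
  Mill1 to Y: 45 × 3 = 135
  Mill2 to W: 40 × 1 = 40
  Mill2 to Y: 5 × 3 = 15
Optimal cost = 280.
Saving = 320 − 280 = 40.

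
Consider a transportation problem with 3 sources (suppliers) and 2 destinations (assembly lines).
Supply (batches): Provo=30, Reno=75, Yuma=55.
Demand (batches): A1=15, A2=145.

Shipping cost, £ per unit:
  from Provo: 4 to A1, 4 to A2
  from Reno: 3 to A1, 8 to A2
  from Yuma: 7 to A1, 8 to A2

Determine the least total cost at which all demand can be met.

An optimal shipping plan:
  Provo–A2: 30 × £4 = £120
  Reno–A1: 15 × £3 = £45
  Reno–A2: 60 × £8 = £480
  Yuma–A2: 55 × £8 = £440
Total = 120 + 45 + 480 + 440 = £1085.

1085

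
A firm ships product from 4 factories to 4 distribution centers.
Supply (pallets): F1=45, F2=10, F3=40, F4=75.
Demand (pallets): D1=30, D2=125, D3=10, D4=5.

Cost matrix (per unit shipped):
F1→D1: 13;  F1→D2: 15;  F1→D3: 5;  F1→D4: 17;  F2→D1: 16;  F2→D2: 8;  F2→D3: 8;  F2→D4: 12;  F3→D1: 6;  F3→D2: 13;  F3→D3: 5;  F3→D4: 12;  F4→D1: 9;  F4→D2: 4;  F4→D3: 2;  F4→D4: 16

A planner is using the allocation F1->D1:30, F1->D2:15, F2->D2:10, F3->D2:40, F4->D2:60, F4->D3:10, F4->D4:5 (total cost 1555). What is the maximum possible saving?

295

Current plan cost = 30·13 + 15·15 + 10·8 + 40·13 + 60·4 + 10·2 + 5·16 = 1555.
Optimal plan:
  F1 to D2: 35 pallets
  F1 to D3: 10 pallets
  F2 to D2: 10 pallets
  F3 to D1: 30 pallets
  F3 to D2: 5 pallets
  F3 to D4: 5 pallets
  F4 to D2: 75 pallets
Optimal cost = 1260.
Saving = 1555 − 1260 = 295.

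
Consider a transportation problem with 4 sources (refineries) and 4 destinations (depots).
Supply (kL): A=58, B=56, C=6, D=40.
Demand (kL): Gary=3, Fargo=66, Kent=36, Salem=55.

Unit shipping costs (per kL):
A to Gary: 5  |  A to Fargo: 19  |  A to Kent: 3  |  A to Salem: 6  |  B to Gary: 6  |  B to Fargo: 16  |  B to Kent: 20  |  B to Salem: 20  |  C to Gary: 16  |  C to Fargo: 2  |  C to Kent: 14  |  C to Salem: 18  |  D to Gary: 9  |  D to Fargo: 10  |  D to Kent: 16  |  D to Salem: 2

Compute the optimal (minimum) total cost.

1254

A cheapest plan:
  A->Kent: 36 × 3 = 108
  A->Salem: 22 × 6 = 132
  B->Gary: 3 × 6 = 18
  B->Fargo: 53 × 16 = 848
  C->Fargo: 6 × 2 = 12
  D->Fargo: 7 × 10 = 70
  D->Salem: 33 × 2 = 66
Total = 108 + 132 + 18 + 848 + 12 + 70 + 66 = 1254.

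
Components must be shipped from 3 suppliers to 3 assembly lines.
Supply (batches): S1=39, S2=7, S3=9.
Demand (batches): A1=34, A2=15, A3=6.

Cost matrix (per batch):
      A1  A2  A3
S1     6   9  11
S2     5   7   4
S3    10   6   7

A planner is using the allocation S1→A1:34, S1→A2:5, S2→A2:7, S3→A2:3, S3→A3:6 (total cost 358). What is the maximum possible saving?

Current plan cost = 34·6 + 5·9 + 7·7 + 3·6 + 6·7 = 358.
Optimal plan:
  S1->A1: 34 × 6 = 204
  S1->A2: 5 × 9 = 45
  S2->A2: 1 × 7 = 7
  S2->A3: 6 × 4 = 24
  S3->A2: 9 × 6 = 54
Optimal cost = 334.
Saving = 358 − 334 = 24.

24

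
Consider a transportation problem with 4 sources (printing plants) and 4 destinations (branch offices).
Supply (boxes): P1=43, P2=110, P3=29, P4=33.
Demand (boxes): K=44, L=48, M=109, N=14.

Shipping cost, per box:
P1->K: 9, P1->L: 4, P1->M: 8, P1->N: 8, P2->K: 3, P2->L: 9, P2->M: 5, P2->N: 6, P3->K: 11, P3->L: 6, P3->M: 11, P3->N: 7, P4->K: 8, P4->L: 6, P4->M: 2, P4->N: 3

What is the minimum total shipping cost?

928

An optimal shipping plan:
  P1->L: 33 × 4 = 132
  P1->M: 10 × 8 = 80
  P2->K: 44 × 3 = 132
  P2->M: 66 × 5 = 330
  P3->L: 15 × 6 = 90
  P3->N: 14 × 7 = 98
  P4->M: 33 × 2 = 66
Total = 132 + 80 + 132 + 330 + 90 + 98 + 66 = 928.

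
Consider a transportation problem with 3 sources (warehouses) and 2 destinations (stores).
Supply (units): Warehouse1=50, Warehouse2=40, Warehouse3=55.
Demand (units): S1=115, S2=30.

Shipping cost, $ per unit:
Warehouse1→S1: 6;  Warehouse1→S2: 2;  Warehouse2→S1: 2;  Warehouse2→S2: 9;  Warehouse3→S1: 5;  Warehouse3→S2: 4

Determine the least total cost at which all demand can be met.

One minimum-cost allocation:
  Warehouse1->S1: 20 × $6 = $120
  Warehouse1->S2: 30 × $2 = $60
  Warehouse2->S1: 40 × $2 = $80
  Warehouse3->S1: 55 × $5 = $275
Total = 120 + 60 + 80 + 275 = $535.

535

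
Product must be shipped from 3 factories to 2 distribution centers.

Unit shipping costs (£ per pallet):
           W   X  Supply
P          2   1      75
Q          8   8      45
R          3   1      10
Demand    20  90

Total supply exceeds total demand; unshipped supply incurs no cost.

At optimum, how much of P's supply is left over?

Minimum-cost shipments:
  P–X: 75 pallets
  Q–W: 20 pallets
  Q–X: 5 pallets
  R–X: 10 pallets
Total cost = £285.
P ships 75 of its 75, leaving 0.

0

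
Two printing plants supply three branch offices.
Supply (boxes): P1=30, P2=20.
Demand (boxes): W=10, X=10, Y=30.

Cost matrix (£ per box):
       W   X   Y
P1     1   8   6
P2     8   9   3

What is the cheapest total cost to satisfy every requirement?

Optimal allocation:
  P1->W: 10 × £1 = £10
  P1->X: 10 × £8 = £80
  P1->Y: 10 × £6 = £60
  P2->Y: 20 × £3 = £60
Total = 10 + 80 + 60 + 60 = £210.
(Supply check: P1 ships 30; P2 ships 20.)

210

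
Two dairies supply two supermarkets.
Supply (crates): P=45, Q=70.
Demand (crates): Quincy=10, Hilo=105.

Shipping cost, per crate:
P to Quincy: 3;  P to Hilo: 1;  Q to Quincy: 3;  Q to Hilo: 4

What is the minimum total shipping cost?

315

Optimal allocation:
  P→Hilo: 45 × 1 = 45
  Q→Quincy: 10 × 3 = 30
  Q→Hilo: 60 × 4 = 240
Total = 45 + 30 + 240 = 315.
(Supply check: P ships 45; Q ships 70.)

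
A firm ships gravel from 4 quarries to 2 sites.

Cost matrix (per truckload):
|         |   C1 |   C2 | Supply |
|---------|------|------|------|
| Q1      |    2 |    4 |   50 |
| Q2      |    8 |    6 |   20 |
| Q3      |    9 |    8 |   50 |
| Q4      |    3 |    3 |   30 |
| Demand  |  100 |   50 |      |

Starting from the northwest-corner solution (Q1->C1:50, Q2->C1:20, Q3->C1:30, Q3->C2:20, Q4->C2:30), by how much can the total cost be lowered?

50

Current plan cost = 50·2 + 20·8 + 30·9 + 20·8 + 30·3 = 780.
Optimal plan:
  Q1->C1: 50 truckloads
  Q2->C2: 20 truckloads
  Q3->C1: 20 truckloads
  Q3->C2: 30 truckloads
  Q4->C1: 30 truckloads
Optimal cost = 730.
Saving = 780 − 730 = 50.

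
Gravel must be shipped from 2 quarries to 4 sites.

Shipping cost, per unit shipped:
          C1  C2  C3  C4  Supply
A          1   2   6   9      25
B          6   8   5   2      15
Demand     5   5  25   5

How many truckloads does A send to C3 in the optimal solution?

Solving gives:
  A->C1: 5 × 1 = 5
  A->C2: 5 × 2 = 10
  A->C3: 15 × 6 = 90
  B->C3: 10 × 5 = 50
  B->C4: 5 × 2 = 10
Total cost = 165.
So A→C3 carries 15 truckloads.

15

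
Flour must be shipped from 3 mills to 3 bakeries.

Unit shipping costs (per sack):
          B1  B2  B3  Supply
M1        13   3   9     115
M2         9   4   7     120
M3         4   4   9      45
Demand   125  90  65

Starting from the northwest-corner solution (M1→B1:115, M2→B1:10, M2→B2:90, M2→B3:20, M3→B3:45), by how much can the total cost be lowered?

Current plan cost = 115·13 + 10·9 + 90·4 + 20·7 + 45·9 = 2490.
Optimal plan:
  M1→B2: 90 sacks
  M1→B3: 25 sacks
  M2→B1: 80 sacks
  M2→B3: 40 sacks
  M3→B1: 45 sacks
Optimal cost = 1675.
Saving = 2490 − 1675 = 815.

815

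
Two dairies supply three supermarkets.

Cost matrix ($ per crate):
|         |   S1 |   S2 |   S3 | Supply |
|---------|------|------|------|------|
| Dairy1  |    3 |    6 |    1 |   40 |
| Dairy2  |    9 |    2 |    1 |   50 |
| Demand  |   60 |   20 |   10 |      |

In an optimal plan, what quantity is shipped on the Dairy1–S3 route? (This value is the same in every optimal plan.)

0

The minimum-cost plan:
  Dairy1–S1: 40 × $3 = $120
  Dairy2–S1: 20 × $9 = $180
  Dairy2–S2: 20 × $2 = $40
  Dairy2–S3: 10 × $1 = $10
Total cost = $350.
The route Dairy1→S3 is not used.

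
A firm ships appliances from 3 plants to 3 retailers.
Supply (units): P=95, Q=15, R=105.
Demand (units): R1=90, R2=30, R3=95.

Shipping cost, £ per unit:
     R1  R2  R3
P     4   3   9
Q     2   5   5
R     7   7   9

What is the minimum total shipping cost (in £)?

An optimal shipping plan:
  P–R1: 65 × £4 = £260
  P–R2: 30 × £3 = £90
  Q–R1: 15 × £2 = £30
  R–R1: 10 × £7 = £70
  R–R3: 95 × £9 = £855
Total = 260 + 90 + 30 + 70 + 855 = £1305.

1305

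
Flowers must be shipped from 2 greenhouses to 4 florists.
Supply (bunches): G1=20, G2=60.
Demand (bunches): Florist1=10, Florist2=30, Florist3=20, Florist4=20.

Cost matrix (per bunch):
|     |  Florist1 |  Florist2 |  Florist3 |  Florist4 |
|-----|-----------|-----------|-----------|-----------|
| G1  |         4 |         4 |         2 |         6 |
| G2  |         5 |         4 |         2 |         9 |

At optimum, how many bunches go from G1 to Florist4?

The minimum-cost plan:
  G1–Florist4: 20 × 6 = 120
  G2–Florist1: 10 × 5 = 50
  G2–Florist2: 30 × 4 = 120
  G2–Florist3: 20 × 2 = 40
Total cost = 330.
So G1→Florist4 carries 20 bunches.

20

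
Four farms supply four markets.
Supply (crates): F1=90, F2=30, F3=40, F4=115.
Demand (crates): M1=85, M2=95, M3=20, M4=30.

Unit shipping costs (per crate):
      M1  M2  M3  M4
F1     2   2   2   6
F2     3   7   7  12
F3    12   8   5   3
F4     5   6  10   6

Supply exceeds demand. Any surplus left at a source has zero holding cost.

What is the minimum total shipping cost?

775

Optimal allocation:
  F1 to M2: 80 × 2 = 160
  F1 to M3: 10 × 2 = 20
  F2 to M1: 30 × 3 = 90
  F3 to M3: 10 × 5 = 50
  F3 to M4: 30 × 3 = 90
  F4 to M1: 55 × 5 = 275
  F4 to M2: 15 × 6 = 90
Total = 160 + 20 + 90 + 50 + 90 + 275 + 90 = 775.
(Supply check: F1 ships 90; F2 ships 30; F3 ships 40; F4 ships 70.)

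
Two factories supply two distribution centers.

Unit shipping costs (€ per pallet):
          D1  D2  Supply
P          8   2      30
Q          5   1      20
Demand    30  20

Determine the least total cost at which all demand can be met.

Optimal allocation:
  P–D1: 10 × €8 = €80
  P–D2: 20 × €2 = €40
  Q–D1: 20 × €5 = €100
Total = 80 + 40 + 100 = €220.

220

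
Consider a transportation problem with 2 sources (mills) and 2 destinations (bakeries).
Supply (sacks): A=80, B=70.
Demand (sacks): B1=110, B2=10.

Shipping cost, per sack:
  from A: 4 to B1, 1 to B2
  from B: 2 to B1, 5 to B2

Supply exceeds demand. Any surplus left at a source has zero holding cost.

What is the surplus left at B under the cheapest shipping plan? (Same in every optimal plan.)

0

An optimal plan:
  A–B1: 40 × 4 = 160
  A–B2: 10 × 1 = 10
  B–B1: 70 × 2 = 140
Total cost = 310.
B ships 70 of its 70, leaving 0.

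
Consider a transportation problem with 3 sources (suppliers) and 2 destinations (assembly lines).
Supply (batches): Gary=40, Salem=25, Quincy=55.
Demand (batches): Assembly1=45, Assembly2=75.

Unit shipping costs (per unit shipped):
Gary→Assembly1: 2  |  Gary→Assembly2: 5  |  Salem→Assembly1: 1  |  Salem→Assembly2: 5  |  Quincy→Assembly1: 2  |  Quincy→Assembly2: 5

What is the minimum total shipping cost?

440

One minimum-cost allocation:
  Gary→Assembly2: 40 × 5 = 200
  Salem→Assembly1: 25 × 1 = 25
  Quincy→Assembly1: 20 × 2 = 40
  Quincy→Assembly2: 35 × 5 = 175
Total = 200 + 25 + 40 + 175 = 440.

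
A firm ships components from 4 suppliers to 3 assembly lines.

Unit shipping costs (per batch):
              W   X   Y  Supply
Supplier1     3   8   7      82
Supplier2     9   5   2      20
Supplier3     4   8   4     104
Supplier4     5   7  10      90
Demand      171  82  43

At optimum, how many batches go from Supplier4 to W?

8

Solving gives:
  Supplier1–W: 82 × 3 = 246
  Supplier2–Y: 20 × 2 = 40
  Supplier3–W: 81 × 4 = 324
  Supplier3–Y: 23 × 4 = 92
  Supplier4–W: 8 × 5 = 40
  Supplier4–X: 82 × 7 = 574
Total cost = 1316.
So Supplier4→W carries 8 batches.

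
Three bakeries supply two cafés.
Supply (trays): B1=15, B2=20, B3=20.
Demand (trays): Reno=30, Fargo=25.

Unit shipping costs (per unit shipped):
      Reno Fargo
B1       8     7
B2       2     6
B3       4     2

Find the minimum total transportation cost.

An optimal shipping plan:
  B1–Reno: 10 × 8 = 80
  B1–Fargo: 5 × 7 = 35
  B2–Reno: 20 × 2 = 40
  B3–Fargo: 20 × 2 = 40
Total = 80 + 35 + 40 + 40 = 195.

195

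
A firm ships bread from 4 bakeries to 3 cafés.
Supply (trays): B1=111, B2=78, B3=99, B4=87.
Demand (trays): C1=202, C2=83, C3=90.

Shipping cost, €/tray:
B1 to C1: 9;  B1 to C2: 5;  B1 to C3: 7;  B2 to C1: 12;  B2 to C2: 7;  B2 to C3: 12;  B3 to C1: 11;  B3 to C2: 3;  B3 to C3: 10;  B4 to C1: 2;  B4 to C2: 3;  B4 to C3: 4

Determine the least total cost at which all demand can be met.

One minimum-cost allocation:
  B1->C1: 21 × €9 = €189
  B1->C3: 90 × €7 = €630
  B2->C1: 78 × €12 = €936
  B3->C1: 16 × €11 = €176
  B3->C2: 83 × €3 = €249
  B4->C1: 87 × €2 = €174
Total = 189 + 630 + 936 + 176 + 249 + 174 = €2354.

2354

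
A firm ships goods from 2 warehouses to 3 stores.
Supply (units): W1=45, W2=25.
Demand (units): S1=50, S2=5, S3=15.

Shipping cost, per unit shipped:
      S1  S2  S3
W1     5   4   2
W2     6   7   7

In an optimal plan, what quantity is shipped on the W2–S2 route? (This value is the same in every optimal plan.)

0

Solving gives:
  W1→S1: 25 × 5 = 125
  W1→S2: 5 × 4 = 20
  W1→S3: 15 × 2 = 30
  W2→S1: 25 × 6 = 150
Total cost = 325.
The route W2→S2 is not used.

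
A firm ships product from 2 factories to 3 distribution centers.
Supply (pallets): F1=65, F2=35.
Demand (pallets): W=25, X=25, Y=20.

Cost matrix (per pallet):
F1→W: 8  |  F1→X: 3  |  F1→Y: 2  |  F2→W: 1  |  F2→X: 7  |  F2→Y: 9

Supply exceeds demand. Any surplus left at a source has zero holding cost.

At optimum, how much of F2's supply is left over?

Minimum-cost shipments:
  F1->X: 25 × 3 = 75
  F1->Y: 20 × 2 = 40
  F2->W: 25 × 1 = 25
Total cost = 140.
F2 ships 25 of its 35, leaving 10.

10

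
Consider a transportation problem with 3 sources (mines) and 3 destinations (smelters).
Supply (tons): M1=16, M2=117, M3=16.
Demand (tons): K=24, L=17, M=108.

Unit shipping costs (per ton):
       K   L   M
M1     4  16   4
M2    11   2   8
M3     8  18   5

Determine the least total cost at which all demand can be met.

1002

Optimal allocation:
  M1 to K: 16 × 4 = 64
  M2 to K: 8 × 11 = 88
  M2 to L: 17 × 2 = 34
  M2 to M: 92 × 8 = 736
  M3 to M: 16 × 5 = 80
Total = 64 + 88 + 34 + 736 + 80 = 1002.
(Supply check: M1 ships 16; M2 ships 117; M3 ships 16.)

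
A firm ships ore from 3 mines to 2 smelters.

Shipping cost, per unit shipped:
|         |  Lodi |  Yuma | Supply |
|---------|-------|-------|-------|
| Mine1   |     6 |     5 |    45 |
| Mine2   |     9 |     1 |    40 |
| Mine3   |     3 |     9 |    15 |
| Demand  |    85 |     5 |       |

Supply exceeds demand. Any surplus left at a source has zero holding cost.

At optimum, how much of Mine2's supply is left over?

An optimal plan:
  Mine1→Lodi: 45 × 6 = 270
  Mine2→Lodi: 25 × 9 = 225
  Mine2→Yuma: 5 × 1 = 5
  Mine3→Lodi: 15 × 3 = 45
Total cost = 545.
Mine2 ships 30 of its 40, leaving 10.

10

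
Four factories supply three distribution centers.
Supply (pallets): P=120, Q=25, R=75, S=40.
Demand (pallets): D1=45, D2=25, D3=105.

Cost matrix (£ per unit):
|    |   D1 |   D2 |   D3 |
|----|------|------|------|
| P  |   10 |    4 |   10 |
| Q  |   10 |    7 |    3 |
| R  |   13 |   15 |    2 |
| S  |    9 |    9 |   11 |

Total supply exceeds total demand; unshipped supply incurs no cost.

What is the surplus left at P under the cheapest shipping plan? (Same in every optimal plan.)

85

Minimum-cost shipments:
  P to D1: 5 pallets
  P to D2: 25 pallets
  P to D3: 5 pallets
  Q to D3: 25 pallets
  R to D3: 75 pallets
  S to D1: 40 pallets
Total cost = £785.
P ships 35 of its 120, leaving 85.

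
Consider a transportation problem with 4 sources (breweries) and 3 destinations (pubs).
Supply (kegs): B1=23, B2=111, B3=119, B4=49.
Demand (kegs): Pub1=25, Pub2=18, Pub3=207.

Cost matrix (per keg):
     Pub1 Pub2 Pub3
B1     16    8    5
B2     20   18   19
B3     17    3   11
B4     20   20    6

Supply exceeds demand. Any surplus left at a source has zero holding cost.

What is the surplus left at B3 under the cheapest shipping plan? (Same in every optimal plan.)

Minimum-cost shipments:
  B1 to Pub3: 23 × 5 = 115
  B2 to Pub1: 25 × 20 = 500
  B2 to Pub3: 34 × 19 = 646
  B3 to Pub2: 18 × 3 = 54
  B3 to Pub3: 101 × 11 = 1111
  B4 to Pub3: 49 × 6 = 294
Total cost = 2720.
B3 ships 119 of its 119, leaving 0.

0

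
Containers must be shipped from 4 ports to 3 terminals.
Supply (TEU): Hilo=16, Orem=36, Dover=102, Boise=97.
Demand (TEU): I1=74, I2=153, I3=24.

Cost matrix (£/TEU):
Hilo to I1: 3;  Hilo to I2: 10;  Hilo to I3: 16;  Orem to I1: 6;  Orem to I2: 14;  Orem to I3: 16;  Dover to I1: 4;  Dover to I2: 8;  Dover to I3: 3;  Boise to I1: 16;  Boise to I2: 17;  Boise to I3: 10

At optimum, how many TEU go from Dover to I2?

80

The minimum-cost plan:
  Hilo->I1: 16 × £3 = £48
  Orem->I1: 36 × £6 = £216
  Dover->I1: 22 × £4 = £88
  Dover->I2: 80 × £8 = £640
  Boise->I2: 73 × £17 = £1241
  Boise->I3: 24 × £10 = £240
Total cost = £2473.
So Dover→I2 carries 80 TEU.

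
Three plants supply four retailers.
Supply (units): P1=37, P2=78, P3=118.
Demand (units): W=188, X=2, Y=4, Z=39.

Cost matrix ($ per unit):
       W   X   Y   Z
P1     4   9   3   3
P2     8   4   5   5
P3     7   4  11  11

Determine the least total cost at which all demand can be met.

An optimal shipping plan:
  P1→W: 37 × $4 = $148
  P2→W: 33 × $8 = $264
  P2→X: 2 × $4 = $8
  P2→Y: 4 × $5 = $20
  P2→Z: 39 × $5 = $195
  P3→W: 118 × $7 = $826
Total = 148 + 264 + 8 + 20 + 195 + 826 = $1461.

1461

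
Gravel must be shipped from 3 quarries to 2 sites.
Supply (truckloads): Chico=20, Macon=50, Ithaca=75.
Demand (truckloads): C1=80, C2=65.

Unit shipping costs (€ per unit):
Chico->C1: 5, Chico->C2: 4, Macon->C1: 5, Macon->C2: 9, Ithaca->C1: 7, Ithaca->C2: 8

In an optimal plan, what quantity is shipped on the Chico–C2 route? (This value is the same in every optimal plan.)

The minimum-cost plan:
  Chico->C2: 20 × €4 = €80
  Macon->C1: 50 × €5 = €250
  Ithaca->C1: 30 × €7 = €210
  Ithaca->C2: 45 × €8 = €360
Total cost = €900.
So Chico→C2 carries 20 truckloads.

20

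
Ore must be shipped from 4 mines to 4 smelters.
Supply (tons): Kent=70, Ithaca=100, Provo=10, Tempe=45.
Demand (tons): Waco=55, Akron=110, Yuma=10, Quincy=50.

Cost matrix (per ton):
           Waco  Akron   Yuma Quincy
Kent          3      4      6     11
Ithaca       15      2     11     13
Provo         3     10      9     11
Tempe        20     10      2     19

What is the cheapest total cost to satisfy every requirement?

One minimum-cost allocation:
  Kent–Waco: 45 tons
  Kent–Quincy: 25 tons
  Ithaca–Akron: 100 tons
  Provo–Waco: 10 tons
  Tempe–Akron: 10 tons
  Tempe–Yuma: 10 tons
  Tempe–Quincy: 25 tons
Total cost = 1235.

1235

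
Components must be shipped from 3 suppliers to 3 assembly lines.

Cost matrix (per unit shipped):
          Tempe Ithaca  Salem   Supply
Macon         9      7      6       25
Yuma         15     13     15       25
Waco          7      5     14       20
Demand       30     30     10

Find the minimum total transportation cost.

Optimal allocation:
  Macon→Ithaca: 15 batches
  Macon→Salem: 10 batches
  Yuma→Tempe: 25 batches
  Waco→Tempe: 5 batches
  Waco→Ithaca: 15 batches
Total cost = 650.

650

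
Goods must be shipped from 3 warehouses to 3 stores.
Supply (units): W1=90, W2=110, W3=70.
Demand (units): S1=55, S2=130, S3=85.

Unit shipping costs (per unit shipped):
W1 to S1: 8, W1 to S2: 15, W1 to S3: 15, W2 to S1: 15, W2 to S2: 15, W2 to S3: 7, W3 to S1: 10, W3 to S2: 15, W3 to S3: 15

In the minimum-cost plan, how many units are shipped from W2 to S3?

85

Optimal shipments:
  W1 to S1: 55 units
  W1 to S2: 35 units
  W2 to S2: 25 units
  W2 to S3: 85 units
  W3 to S2: 70 units
Total cost = 2985.
So W2→S3 carries 85 units.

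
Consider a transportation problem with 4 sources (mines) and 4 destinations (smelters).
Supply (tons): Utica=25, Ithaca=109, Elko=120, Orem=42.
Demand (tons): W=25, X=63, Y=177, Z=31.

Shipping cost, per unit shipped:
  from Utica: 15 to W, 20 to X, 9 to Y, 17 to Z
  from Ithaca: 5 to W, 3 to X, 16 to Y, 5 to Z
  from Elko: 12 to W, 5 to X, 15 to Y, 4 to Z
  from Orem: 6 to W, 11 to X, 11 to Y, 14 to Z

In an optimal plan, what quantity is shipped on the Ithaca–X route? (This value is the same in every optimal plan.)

63

The minimum-cost plan:
  Utica→Y: 25 tons
  Ithaca→W: 25 tons
  Ithaca→X: 63 tons
  Ithaca→Z: 21 tons
  Elko→Y: 110 tons
  Elko→Z: 10 tons
  Orem→Y: 42 tons
Total cost = 2796.
So Ithaca→X carries 63 tons.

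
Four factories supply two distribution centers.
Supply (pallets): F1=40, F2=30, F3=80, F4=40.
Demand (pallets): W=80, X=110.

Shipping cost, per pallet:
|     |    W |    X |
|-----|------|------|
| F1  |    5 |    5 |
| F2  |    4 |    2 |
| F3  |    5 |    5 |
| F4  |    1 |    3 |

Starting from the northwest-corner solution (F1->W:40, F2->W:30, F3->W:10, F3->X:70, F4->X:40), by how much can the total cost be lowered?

Current plan cost = 40·5 + 30·4 + 10·5 + 70·5 + 40·3 = 840.
Optimal plan:
  F1–W: 40 × 5 = 200
  F2–X: 30 × 2 = 60
  F3–X: 80 × 5 = 400
  F4–W: 40 × 1 = 40
Optimal cost = 700.
Saving = 840 − 700 = 140.

140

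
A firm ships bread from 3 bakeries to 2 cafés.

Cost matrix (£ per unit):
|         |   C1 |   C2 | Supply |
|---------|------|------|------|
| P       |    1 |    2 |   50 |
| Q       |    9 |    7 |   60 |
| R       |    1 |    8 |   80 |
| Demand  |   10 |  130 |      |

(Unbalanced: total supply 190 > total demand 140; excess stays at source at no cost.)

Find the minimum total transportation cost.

690

Optimal allocation:
  P–C2: 50 × £2 = £100
  Q–C2: 60 × £7 = £420
  R–C1: 10 × £1 = £10
  R–C2: 20 × £8 = £160
Total = 100 + 420 + 10 + 160 = £690.
(Supply check: P ships 50; Q ships 60; R ships 30.)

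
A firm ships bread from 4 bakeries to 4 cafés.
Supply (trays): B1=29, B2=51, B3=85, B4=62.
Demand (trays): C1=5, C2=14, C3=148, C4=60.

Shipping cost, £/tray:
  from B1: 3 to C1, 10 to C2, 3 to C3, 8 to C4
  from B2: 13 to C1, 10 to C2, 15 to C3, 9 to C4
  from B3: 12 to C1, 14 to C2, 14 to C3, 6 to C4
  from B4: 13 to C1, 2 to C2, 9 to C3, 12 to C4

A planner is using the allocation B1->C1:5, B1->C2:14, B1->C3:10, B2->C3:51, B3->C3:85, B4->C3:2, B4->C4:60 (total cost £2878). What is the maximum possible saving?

866

Current plan cost = 5·3 + 14·10 + 10·3 + 51·15 + 85·14 + 2·9 + 60·12 = £2878.
Optimal plan:
  B1–C3: 29 × £3 = £87
  B2–C1: 5 × £13 = £65
  B2–C3: 46 × £15 = £690
  B3–C3: 25 × £14 = £350
  B3–C4: 60 × £6 = £360
  B4–C2: 14 × £2 = £28
  B4–C3: 48 × £9 = £432
Optimal cost = £2012.
Saving = 2878 − 2012 = £866.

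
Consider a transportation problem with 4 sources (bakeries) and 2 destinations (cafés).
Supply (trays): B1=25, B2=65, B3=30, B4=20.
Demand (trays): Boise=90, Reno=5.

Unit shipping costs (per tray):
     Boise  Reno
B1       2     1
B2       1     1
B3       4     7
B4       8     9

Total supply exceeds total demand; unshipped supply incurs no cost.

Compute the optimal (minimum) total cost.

130

An optimal shipping plan:
  B1 to Boise: 20 × 2 = 40
  B1 to Reno: 5 × 1 = 5
  B2 to Boise: 65 × 1 = 65
  B3 to Boise: 5 × 4 = 20
Total = 40 + 5 + 65 + 20 = 130.
(Supply check: B1 ships 25; B2 ships 65; B3 ships 5; B4 ships 0.)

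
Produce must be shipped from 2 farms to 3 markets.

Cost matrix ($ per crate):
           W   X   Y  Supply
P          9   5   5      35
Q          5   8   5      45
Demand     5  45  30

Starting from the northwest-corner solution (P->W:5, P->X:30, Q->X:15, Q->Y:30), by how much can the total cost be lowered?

35

Current plan cost = 5·9 + 30·5 + 15·8 + 30·5 = $465.
Optimal plan:
  P→X: 35 crates
  Q→W: 5 crates
  Q→X: 10 crates
  Q→Y: 30 crates
Optimal cost = $430.
Saving = 465 − 430 = $35.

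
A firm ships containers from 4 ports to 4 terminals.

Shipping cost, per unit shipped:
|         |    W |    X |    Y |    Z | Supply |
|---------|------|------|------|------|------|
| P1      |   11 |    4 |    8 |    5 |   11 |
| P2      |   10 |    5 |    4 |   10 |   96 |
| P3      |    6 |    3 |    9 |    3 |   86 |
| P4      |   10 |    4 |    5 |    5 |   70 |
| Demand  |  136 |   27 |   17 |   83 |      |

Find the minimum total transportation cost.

1638

Optimal allocation:
  P1 to Z: 11 TEU
  P2 to W: 52 TEU
  P2 to X: 27 TEU
  P2 to Y: 17 TEU
  P3 to W: 84 TEU
  P3 to Z: 2 TEU
  P4 to Z: 70 TEU
Total cost = 1638.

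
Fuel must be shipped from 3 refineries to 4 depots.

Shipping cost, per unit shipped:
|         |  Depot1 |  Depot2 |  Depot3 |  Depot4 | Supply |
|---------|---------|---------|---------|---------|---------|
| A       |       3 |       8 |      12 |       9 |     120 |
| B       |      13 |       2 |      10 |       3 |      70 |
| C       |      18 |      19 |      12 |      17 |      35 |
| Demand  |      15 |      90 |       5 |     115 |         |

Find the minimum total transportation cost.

1680

An optimal shipping plan:
  A to Depot1: 15 × 3 = 45
  A to Depot2: 90 × 8 = 720
  A to Depot4: 15 × 9 = 135
  B to Depot4: 70 × 3 = 210
  C to Depot3: 5 × 12 = 60
  C to Depot4: 30 × 17 = 510
Total = 45 + 720 + 135 + 210 + 60 + 510 = 1680.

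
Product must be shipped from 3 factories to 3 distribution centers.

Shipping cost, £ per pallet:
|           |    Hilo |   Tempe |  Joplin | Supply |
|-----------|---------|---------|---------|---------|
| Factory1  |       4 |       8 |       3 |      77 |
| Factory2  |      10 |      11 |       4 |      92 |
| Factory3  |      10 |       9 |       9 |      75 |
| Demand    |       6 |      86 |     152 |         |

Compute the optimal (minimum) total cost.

1335

A cheapest plan:
  Factory1 to Hilo: 6 × £4 = £24
  Factory1 to Tempe: 11 × £8 = £88
  Factory1 to Joplin: 60 × £3 = £180
  Factory2 to Joplin: 92 × £4 = £368
  Factory3 to Tempe: 75 × £9 = £675
Total = 24 + 88 + 180 + 368 + 675 = £1335.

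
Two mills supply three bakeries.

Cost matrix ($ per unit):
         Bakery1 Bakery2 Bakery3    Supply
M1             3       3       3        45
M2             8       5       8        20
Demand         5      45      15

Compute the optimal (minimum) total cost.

235

A cheapest plan:
  M1 to Bakery1: 5 sacks
  M1 to Bakery2: 25 sacks
  M1 to Bakery3: 15 sacks
  M2 to Bakery2: 20 sacks
Total cost = $235.
(Supply check: M1 ships 45; M2 ships 20.)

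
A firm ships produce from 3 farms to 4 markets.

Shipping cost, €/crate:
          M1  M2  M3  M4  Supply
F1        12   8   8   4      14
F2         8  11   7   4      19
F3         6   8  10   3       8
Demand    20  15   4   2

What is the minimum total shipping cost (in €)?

One minimum-cost allocation:
  F1–M2: 14 crates
  F2–M1: 13 crates
  F2–M3: 4 crates
  F2–M4: 2 crates
  F3–M1: 7 crates
  F3–M2: 1 crates
Total cost = €302.
(Supply check: F1 ships 14; F2 ships 19; F3 ships 8.)

302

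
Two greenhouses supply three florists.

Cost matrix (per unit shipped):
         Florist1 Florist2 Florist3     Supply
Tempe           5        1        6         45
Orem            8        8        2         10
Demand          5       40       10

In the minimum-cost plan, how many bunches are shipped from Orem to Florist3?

10

Solving gives:
  Tempe->Florist1: 5 × 5 = 25
  Tempe->Florist2: 40 × 1 = 40
  Orem->Florist3: 10 × 2 = 20
Total cost = 85.
So Orem→Florist3 carries 10 bunches.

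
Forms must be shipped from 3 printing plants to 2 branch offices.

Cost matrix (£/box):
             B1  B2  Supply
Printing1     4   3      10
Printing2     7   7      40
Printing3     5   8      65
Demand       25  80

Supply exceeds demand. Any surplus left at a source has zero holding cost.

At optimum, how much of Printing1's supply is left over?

An optimal plan:
  Printing1→B2: 10 × £3 = £30
  Printing2→B2: 40 × £7 = £280
  Printing3→B1: 25 × £5 = £125
  Printing3→B2: 30 × £8 = £240
Total cost = £675.
Printing1 ships 10 of its 10, leaving 0.

0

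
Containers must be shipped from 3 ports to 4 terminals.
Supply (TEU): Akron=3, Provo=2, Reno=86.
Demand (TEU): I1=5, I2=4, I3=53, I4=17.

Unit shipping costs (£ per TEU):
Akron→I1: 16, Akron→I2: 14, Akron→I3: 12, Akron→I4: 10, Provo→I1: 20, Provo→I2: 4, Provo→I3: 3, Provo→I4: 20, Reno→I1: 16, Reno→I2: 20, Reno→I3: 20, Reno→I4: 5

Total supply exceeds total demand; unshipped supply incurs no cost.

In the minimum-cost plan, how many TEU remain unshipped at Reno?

12

An optimal plan:
  Akron to I3: 3 TEU
  Provo to I3: 2 TEU
  Reno to I1: 5 TEU
  Reno to I2: 4 TEU
  Reno to I3: 48 TEU
  Reno to I4: 17 TEU
Total cost = £1247.
Reno ships 74 of its 86, leaving 12.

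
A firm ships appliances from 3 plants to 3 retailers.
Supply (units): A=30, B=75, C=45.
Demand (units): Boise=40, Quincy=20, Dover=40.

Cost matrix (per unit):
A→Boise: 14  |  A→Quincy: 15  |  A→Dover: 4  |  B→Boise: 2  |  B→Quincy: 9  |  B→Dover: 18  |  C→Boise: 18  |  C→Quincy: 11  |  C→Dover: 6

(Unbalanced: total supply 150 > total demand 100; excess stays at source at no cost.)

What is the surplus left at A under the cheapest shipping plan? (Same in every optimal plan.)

0

An optimal plan:
  A–Dover: 30 × 4 = 120
  B–Boise: 40 × 2 = 80
  B–Quincy: 20 × 9 = 180
  C–Dover: 10 × 6 = 60
Total cost = 440.
A ships 30 of its 30, leaving 0.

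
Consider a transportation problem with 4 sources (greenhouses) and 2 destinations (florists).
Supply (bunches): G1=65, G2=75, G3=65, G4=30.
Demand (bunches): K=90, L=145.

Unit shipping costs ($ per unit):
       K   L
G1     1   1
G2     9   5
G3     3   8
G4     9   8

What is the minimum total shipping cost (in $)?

875

An optimal shipping plan:
  G1→K: 25 × $1 = $25
  G1→L: 40 × $1 = $40
  G2→L: 75 × $5 = $375
  G3→K: 65 × $3 = $195
  G4→L: 30 × $8 = $240
Total = 25 + 40 + 375 + 195 + 240 = $875.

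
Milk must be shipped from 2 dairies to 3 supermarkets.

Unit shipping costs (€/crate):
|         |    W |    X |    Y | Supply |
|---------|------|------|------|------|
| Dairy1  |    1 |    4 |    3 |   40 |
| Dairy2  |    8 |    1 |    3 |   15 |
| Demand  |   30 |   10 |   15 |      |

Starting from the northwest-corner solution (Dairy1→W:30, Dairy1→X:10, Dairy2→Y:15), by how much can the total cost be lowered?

30

Current plan cost = 30·1 + 10·4 + 15·3 = €115.
Optimal plan:
  Dairy1->W: 30 × €1 = €30
  Dairy1->Y: 10 × €3 = €30
  Dairy2->X: 10 × €1 = €10
  Dairy2->Y: 5 × €3 = €15
Optimal cost = €85.
Saving = 115 − 85 = €30.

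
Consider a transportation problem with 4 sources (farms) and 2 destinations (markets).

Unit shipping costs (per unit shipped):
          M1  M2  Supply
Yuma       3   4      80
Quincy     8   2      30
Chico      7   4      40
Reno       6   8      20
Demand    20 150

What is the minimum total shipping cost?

660

A cheapest plan:
  Yuma->M2: 80 × 4 = 320
  Quincy->M2: 30 × 2 = 60
  Chico->M2: 40 × 4 = 160
  Reno->M1: 20 × 6 = 120
Total = 320 + 60 + 160 + 120 = 660.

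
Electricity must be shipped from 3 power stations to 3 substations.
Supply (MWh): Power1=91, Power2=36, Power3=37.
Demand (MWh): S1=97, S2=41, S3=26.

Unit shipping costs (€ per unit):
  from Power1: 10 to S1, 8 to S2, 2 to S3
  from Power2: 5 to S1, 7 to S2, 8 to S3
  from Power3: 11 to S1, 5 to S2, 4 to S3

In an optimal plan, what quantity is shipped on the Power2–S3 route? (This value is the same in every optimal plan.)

0

Optimal shipments:
  Power1–S1: 61 MWh
  Power1–S2: 4 MWh
  Power1–S3: 26 MWh
  Power2–S1: 36 MWh
  Power3–S2: 37 MWh
Total cost = €1059.
The route Power2→S3 is not used.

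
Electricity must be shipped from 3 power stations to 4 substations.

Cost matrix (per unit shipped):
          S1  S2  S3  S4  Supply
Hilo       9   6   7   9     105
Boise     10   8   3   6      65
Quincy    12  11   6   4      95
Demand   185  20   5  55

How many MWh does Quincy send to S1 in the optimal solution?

The minimum-cost plan:
  Hilo to S1: 85 MWh
  Hilo to S2: 20 MWh
  Boise to S1: 60 MWh
  Boise to S3: 5 MWh
  Quincy to S1: 40 MWh
  Quincy to S4: 55 MWh
Total cost = 2200.
So Quincy→S1 carries 40 MWh.

40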